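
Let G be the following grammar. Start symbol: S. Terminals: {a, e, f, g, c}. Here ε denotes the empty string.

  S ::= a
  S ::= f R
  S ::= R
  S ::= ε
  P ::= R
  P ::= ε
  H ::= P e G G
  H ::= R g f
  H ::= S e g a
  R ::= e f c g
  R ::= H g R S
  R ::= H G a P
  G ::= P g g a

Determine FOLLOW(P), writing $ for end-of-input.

{$, a, e, f, g}

FIRST(S): from S::=a we get {a}; from S::=f R we get {f}; from S::=R we get {a, e, f}; from S::=ε we get {ε}. So FIRST(S) = {ε, a, e, f}.
FIRST(P): from P::=R we get {a, e, f}; from P::=ε we get {ε}. So FIRST(P) = {ε, a, e, f}.
FIRST(G): from G::=P g g a we get {a, e, f, g}. So FIRST(G) = {a, e, f, g}.
FIRST(H): from H::=P e G G we get {a, e, f}; from H::=R g f we get {a, e, f}; from H::=S e g a we get {a, e, f}. So FIRST(H) = {a, e, f}.
FIRST(R): from R::=e f c g we get {e}; from R::=H g R S we get {a, e, f}; from R::=H G a P we get {a, e, f}. So FIRST(R) = {a, e, f}.
FOLLOW(S) includes $ since S is the start symbol.
FOLLOW(H): in R::=H g R S, H is followed by g R S with FIRST {g}; in R::=H G a P, H is followed by G a P with FIRST {a, e, f, g}. Thus FOLLOW(H) = {a, e, f, g}.
FOLLOW(G): in H::=P e G G (occurrence 1), G is followed by G with FIRST {a, e, f, g}; in H::=P e G G (occurrence 2), the suffix after G is empty, so FOLLOW(G) ⊇ FOLLOW(H) = {a, e, f, g}; in R::=H G a P, G is followed by a P with FIRST {a}. Thus FOLLOW(G) = {a, e, f, g}.
FOLLOW(S): in H::=S e g a, S is followed by e g a with FIRST {e}; in R::=H g R S, the suffix after S is empty, so FOLLOW(S) ⊇ FOLLOW(R) = {$, a, e, f, g}. Thus FOLLOW(S) = {$, a, e, f, g}.
FOLLOW(P): in H::=P e G G, P is followed by e G G with FIRST {e}; in R::=H G a P, the suffix after P is empty, so FOLLOW(P) ⊇ FOLLOW(R) = {$, a, e, f, g}; in G::=P g g a, P is followed by g g a with FIRST {g}. Thus FOLLOW(P) = {$, a, e, f, g}.
FOLLOW(R): in S::=f R, the suffix after R is empty, so FOLLOW(R) ⊇ FOLLOW(S) = {$, a, e, f, g}; in S::=R, the suffix after R is empty, so FOLLOW(R) ⊇ FOLLOW(S) = {$, a, e, f, g}; in P::=R, the suffix after R is empty, so FOLLOW(R) ⊇ FOLLOW(P) = {$, a, e, f, g}; in H::=R g f, R is followed by g f with FIRST {g}; in R::=H g R S, R is followed by S with FIRST {ε, a, e, f}; in R::=H g R S, the suffix after R is nullable (adds nothing new). Thus FOLLOW(R) = {$, a, e, f, g}.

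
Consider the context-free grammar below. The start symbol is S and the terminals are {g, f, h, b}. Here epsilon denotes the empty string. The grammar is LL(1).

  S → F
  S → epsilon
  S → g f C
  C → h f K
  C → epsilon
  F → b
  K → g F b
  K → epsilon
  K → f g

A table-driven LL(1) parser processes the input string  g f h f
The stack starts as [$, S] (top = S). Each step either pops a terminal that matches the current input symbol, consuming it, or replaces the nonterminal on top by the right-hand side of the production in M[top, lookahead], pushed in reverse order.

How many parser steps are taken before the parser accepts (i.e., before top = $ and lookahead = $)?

step 1: stack=$ S  input=g f h f $  — expand S → g f C
step 2: stack=$ C f g  input=g f h f $  — match g
step 3: stack=$ C f  input=f h f $  — match f
step 4: stack=$ C  input=h f $  — expand C → h f K
step 5: stack=$ K f h  input=h f $  — match h
step 6: stack=$ K f  input=f $  — match f
step 7: stack=$ K  input=$  — expand K → epsilon
Accept reached after 7 steps.

7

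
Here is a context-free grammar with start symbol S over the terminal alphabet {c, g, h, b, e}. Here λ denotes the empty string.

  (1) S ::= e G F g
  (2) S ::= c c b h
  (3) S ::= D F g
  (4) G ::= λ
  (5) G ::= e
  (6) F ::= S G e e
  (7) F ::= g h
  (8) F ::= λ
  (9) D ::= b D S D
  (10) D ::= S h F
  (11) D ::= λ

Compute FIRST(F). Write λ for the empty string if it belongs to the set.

FIRST(G): from G::=λ we get {λ}; from G::=e we get {e}. So FIRST(G) = {λ, e}.
FIRST(S): from S::=e G F g we get {e}; from S::=c c b h we get {c}; from S::=D F g we get {b, c, e, g}. So FIRST(S) = {b, c, e, g}.
FIRST(F): from F::=S G e e we get {b, c, e, g}; from F::=g h we get {g}; from F::=λ we get {λ}. So FIRST(F) = {λ, b, c, e, g}.
FIRST(D): from D::=b D S D we get {b}; from D::=S h F we get {b, c, e, g}; from D::=λ we get {λ}. So FIRST(D) = {λ, b, c, e, g}.

{λ, b, c, e, g}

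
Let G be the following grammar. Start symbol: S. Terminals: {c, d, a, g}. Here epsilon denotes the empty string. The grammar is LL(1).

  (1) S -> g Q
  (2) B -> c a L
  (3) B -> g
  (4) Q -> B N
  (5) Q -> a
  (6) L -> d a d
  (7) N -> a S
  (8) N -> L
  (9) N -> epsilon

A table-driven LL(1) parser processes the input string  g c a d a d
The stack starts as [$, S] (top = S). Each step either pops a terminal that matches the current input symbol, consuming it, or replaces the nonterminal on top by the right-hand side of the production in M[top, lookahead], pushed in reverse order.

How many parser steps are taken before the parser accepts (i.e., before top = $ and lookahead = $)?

step 1: stack=$ S  input=g c a d a d $  — expand S -> g Q
step 2: stack=$ Q g  input=g c a d a d $  — match g
step 3: stack=$ Q  input=c a d a d $  — expand Q -> B N
step 4: stack=$ N B  input=c a d a d $  — expand B -> c a L
step 5: stack=$ N L a c  input=c a d a d $  — match c
step 6: stack=$ N L a  input=a d a d $  — match a
step 7: stack=$ N L  input=d a d $  — expand L -> d a d
step 8: stack=$ N d a d  input=d a d $  — match d
step 9: stack=$ N d a  input=a d $  — match a
step 10: stack=$ N d  input=d $  — match d
step 11: stack=$ N  input=$  — expand N -> epsilon
Accept reached after 11 steps.

11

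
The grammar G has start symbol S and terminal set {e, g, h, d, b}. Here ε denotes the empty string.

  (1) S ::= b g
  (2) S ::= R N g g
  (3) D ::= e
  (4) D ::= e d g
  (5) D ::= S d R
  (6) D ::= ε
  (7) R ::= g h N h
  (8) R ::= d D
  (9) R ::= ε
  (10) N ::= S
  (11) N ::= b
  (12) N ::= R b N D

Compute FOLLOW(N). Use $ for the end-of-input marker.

FIRST(R) = {ε, d, g}
FIRST(S) = {b, d, g}  (via R N g g)
FIRST(D) = {ε, b, d, e, g}  (via S d R)
FIRST(N) = {b, d, g}  (via S, R b N D)
FOLLOW(S) includes $ since S is the start symbol.
FOLLOW(N): in S::=R N g g, N is followed by g g with FIRST {g}; in R::=g h N h, N is followed by h with FIRST {h}; in N::=R b N D, N is followed by D with FIRST {ε, b, d, e, g}; in N::=R b N D, the suffix after N is nullable (adds nothing new). Thus FOLLOW(N) = {b, d, e, g, h}.
FOLLOW(S): in D::=S d R, S is followed by d R with FIRST {d}; in N::=S, the suffix after S is empty, so FOLLOW(S) ⊇ FOLLOW(N) = {b, d, e, g, h}. Thus FOLLOW(S) = {$, b, d, e, g, h}.
FOLLOW(D): in R::=d D, the suffix after D is empty, so FOLLOW(D) ⊇ FOLLOW(R) = {b, d, e, g, h}; in N::=R b N D, the suffix after D is empty, so FOLLOW(D) ⊇ FOLLOW(N) = {b, d, e, g, h}. Thus FOLLOW(D) = {b, d, e, g, h}.
FOLLOW(R): in S::=R N g g, R is followed by N g g with FIRST {b, d, g}; in D::=S d R, the suffix after R is empty, so FOLLOW(R) ⊇ FOLLOW(D) = {b, d, e, g, h}; in N::=R b N D, R is followed by b N D with FIRST {b}. Thus FOLLOW(R) = {b, d, e, g, h}.

{b, d, e, g, h}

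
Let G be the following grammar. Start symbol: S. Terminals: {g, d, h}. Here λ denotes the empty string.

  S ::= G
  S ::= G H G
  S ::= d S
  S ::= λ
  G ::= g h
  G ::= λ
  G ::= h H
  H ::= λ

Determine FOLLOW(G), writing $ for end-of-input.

FIRST(G) = {λ, g, h}
FIRST(H) = {λ}
FIRST(S) = {λ, d, g, h}  (via G, G H G)
FOLLOW(S) includes $ since S is the start symbol.
FOLLOW(S): in S::=d S, the suffix after S is empty (adds nothing new). Thus FOLLOW(S) = {$}.
FOLLOW(G): in S::=G, the suffix after G is empty, so FOLLOW(G) ⊇ FOLLOW(S) = {$}; in S::=G H G (occurrence 1), G is followed by H G with FIRST {λ, g, h}; in S::=G H G (occurrence 1), the suffix after G is nullable, so FOLLOW(G) ⊇ FOLLOW(S) = {$}; in S::=G H G (occurrence 2), the suffix after G is empty, so FOLLOW(G) ⊇ FOLLOW(S) = {$}. Thus FOLLOW(G) = {$, g, h}.
FOLLOW(H): in S::=G H G, H is followed by G with FIRST {λ, g, h}; in S::=G H G, the suffix after H is nullable, so FOLLOW(H) ⊇ FOLLOW(S) = {$}; in G::=h H, the suffix after H is empty, so FOLLOW(H) ⊇ FOLLOW(G) = {$, g, h}. Thus FOLLOW(H) = {$, g, h}.

{$, g, h}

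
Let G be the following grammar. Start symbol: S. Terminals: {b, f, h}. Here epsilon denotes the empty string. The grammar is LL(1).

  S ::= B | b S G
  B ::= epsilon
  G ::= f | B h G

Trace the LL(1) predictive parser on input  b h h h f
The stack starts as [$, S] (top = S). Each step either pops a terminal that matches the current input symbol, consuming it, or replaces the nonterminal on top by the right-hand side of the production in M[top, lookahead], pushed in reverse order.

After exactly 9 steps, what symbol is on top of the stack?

h

step 1: stack=$ S  input=b h h h f $  — expand S ::= b S G
step 2: stack=$ G S b  input=b h h h f $  — match b
step 3: stack=$ G S  input=h h h f $  — expand S ::= B
step 4: stack=$ G B  input=h h h f $  — expand B ::= epsilon
step 5: stack=$ G  input=h h h f $  — expand G ::= B h G
step 6: stack=$ G h B  input=h h h f $  — expand B ::= epsilon
step 7: stack=$ G h  input=h h h f $  — match h
step 8: stack=$ G  input=h h f $  — expand G ::= B h G
step 9: stack=$ G h B  input=h h f $  — expand B ::= epsilon
Stack after step 9: $ G h (top = h).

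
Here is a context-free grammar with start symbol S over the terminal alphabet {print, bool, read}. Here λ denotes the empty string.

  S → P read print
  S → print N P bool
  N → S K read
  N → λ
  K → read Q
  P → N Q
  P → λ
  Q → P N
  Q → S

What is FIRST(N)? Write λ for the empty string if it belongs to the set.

{λ, print, read}

FIRST(K) = {read}
FIRST(S) = {print, read}  (via P read print)
FIRST(N) = {λ, print, read}  (via S K read)
FIRST(P) = {λ, print, read}  (via N Q)
FIRST(Q) = {λ, print, read}  (via P N, S)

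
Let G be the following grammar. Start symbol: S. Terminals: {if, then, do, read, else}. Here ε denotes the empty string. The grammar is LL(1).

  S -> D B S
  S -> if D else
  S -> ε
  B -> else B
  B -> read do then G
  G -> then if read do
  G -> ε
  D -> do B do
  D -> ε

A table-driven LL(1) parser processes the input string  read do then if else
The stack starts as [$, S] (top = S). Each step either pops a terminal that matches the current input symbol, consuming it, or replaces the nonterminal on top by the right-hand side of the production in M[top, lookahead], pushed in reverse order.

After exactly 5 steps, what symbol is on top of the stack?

then

     Stack               Input                   Action
  1  $ S                 read do then if else $  expand S -> D B S
  2  $ S B D             read do then if else $  expand D -> ε
  3  $ S B               read do then if else $  expand B -> read do then G
  4  $ S G then do read  read do then if else $  match read
  5  $ S G then do       do then if else $       match do
Stack after step 5: $ S G then (top = then).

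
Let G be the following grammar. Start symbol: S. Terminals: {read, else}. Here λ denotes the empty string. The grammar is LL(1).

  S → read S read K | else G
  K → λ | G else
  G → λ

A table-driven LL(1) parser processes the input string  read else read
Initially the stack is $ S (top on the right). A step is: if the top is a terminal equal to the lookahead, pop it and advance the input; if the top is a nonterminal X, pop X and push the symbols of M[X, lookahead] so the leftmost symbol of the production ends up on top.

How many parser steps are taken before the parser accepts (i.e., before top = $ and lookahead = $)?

7

     Stack            Input             Action
  1  $ S              read else read $  expand S → read S read K
  2  $ K read S read  read else read $  match read
  3  $ K read S       else read $       expand S → else G
  4  $ K read G else  else read $       match else
  5  $ K read G       read $            expand G → λ
  6  $ K read         read $            match read
  7  $ K              $                 expand K → λ
Accept reached after 7 steps.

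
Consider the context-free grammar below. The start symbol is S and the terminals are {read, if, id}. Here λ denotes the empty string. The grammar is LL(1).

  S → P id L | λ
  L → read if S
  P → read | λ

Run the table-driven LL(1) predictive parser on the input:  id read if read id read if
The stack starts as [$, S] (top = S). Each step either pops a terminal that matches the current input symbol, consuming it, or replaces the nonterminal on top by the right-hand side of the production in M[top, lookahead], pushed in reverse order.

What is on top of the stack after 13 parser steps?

      Stack        Input                         Action
   1  $ S          id read if read id read if $  expand S → P id L
   2  $ L id P     id read if read id read if $  expand P → λ
   3  $ L id       id read if read id read if $  match id
   4  $ L          read if read id read if $     expand L → read if S
   5  $ S if read  read if read id read if $     match read
   6  $ S if       if read id read if $          match if
   7  $ S          read id read if $             expand S → P id L
   8  $ L id P     read id read if $             expand P → read
   9  $ L id read  read id read if $             match read
  10  $ L id       id read if $                  match id
  11  $ L          read if $                     expand L → read if S
  12  $ S if read  read if $                     match read
  13  $ S if       if $                          match if
Stack after step 13: $ S (top = S).

S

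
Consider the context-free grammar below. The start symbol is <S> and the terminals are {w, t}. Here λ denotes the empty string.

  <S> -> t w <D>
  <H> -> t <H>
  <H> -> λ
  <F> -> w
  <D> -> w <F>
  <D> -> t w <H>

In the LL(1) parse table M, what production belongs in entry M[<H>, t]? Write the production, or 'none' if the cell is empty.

FIRST(<S>) = {t}
FIRST(<H>) = {λ, t}
FIRST(<F>) = {w}
FIRST(<D>) = {t, w}
FOLLOW(<S>) includes $ since <S> is the start symbol.
FOLLOW(<D>): in <S>->t w <D>, the suffix after <D> is empty, so FOLLOW(<D>) ⊇ FOLLOW(<S>) = {$}. Thus FOLLOW(<D>) = {$}.
FOLLOW(<H>): in <H>->t <H>, the suffix after <H> is empty (adds nothing new); in <D>->t w <H>, the suffix after <H> is empty, so FOLLOW(<H>) ⊇ FOLLOW(<D>) = {$}. Thus FOLLOW(<H>) = {$}.
For <H> -> t <H>: FIRST(t <H>) = {t}, so it goes in M[<H>, t] for t ∈ {t}.
For <H> -> λ: FIRST(λ) = {λ}, so it goes in M[<H>, t] for t ∈ {}; since λ ∈ FIRST, also for every t ∈ FOLLOW(<H>) = {$}.

<H> -> t <H>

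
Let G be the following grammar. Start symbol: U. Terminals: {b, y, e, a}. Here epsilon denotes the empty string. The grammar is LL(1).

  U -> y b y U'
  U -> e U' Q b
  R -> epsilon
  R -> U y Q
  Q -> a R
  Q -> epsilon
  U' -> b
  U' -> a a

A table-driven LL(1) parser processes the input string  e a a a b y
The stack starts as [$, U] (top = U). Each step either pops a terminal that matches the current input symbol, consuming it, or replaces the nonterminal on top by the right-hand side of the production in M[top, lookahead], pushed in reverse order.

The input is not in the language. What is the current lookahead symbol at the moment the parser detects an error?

y

      Stack       Input          Action
   1  $ U         e a a a b y $  expand U -> e U' Q b
   2  $ b Q U' e  e a a a b y $  match e
   3  $ b Q U'    a a a b y $    expand U' -> a a
   4  $ b Q a a   a a a b y $    match a
   5  $ b Q a     a a b y $      match a
   6  $ b Q       a b y $        expand Q -> a R
   7  $ b R a     a b y $        match a
   8  $ b R       b y $          expand R -> epsilon
   9  $ b         b y $          match b
  10  $           y $            error: stack empty but input remains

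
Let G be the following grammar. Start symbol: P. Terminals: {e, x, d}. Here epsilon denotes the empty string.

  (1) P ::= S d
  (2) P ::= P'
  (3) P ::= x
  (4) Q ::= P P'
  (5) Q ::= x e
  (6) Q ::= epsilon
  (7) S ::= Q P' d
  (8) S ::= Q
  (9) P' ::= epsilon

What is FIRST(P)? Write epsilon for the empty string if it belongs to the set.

{epsilon, d, x}

FIRST(P'): from P'::=epsilon we get {epsilon}. So FIRST(P') = {epsilon}.
FIRST(P): from P::=S d we get {d, x}; from P::=P' we get {epsilon}; from P::=x we get {x}. So FIRST(P) = {epsilon, d, x}.
FIRST(Q): from Q::=P P' we get {epsilon, d, x}; from Q::=x e we get {x}; from Q::=epsilon we get {epsilon}. So FIRST(Q) = {epsilon, d, x}.
FIRST(S): from S::=Q P' d we get {d, x}; from S::=Q we get {epsilon, d, x}. So FIRST(S) = {epsilon, d, x}.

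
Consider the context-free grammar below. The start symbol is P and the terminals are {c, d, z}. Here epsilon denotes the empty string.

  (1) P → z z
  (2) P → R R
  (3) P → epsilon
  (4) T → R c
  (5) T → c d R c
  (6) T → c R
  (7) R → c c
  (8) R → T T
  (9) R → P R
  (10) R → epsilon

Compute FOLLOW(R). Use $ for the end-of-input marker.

{$, c, z}

FIRST(P): from P→z z we get {z}; from P→R R we get {epsilon, c, z}; from P→epsilon we get {epsilon}. So FIRST(P) = {epsilon, c, z}.
FIRST(T): from T→R c we get {c, z}; from T→c d R c we get {c}; from T→c R we get {c}. So FIRST(T) = {c, z}.
FIRST(R): from R→c c we get {c}; from R→T T we get {c, z}; from R→P R we get {epsilon, c, z}; from R→epsilon we get {epsilon}. So FIRST(R) = {epsilon, c, z}.
FOLLOW(P) includes $ since P is the start symbol.
FOLLOW(P): in R→P R, P is followed by R with FIRST {epsilon, c, z}; in R→P R, the suffix after P is nullable, so FOLLOW(P) ⊇ FOLLOW(R) = {$, c, z}. Thus FOLLOW(P) = {$, c, z}.
FOLLOW(T): in R→T T (occurrence 1), T is followed by T with FIRST {c, z}; in R→T T (occurrence 2), the suffix after T is empty, so FOLLOW(T) ⊇ FOLLOW(R) = {$, c, z}. Thus FOLLOW(T) = {$, c, z}.
FOLLOW(R): in P→R R (occurrence 1), R is followed by R with FIRST {epsilon, c, z}; in P→R R (occurrence 1), the suffix after R is nullable, so FOLLOW(R) ⊇ FOLLOW(P) = {$, c, z}; in P→R R (occurrence 2), the suffix after R is empty, so FOLLOW(R) ⊇ FOLLOW(P) = {$, c, z}; in T→R c, R is followed by c with FIRST {c}; in T→c d R c, R is followed by c with FIRST {c}; in T→c R, the suffix after R is empty, so FOLLOW(R) ⊇ FOLLOW(T) = {$, c, z}; in R→P R, the suffix after R is empty (adds nothing new). Thus FOLLOW(R) = {$, c, z}.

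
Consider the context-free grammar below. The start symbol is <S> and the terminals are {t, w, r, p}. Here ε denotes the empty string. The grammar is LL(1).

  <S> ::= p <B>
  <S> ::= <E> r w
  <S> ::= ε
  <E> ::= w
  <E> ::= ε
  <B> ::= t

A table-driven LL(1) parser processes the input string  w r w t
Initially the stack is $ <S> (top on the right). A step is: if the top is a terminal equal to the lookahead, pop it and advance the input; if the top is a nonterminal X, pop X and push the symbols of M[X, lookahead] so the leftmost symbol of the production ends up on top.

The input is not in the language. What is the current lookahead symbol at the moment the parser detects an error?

     Stack      Input      Action
  1  $ <S>      w r w t $  expand <S> ::= <E> r w
  2  $ w r <E>  w r w t $  expand <E> ::= w
  3  $ w r w    w r w t $  match w
  4  $ w r      r w t $    match r
  5  $ w        w t $      match w
  6  $          t $        error: stack empty but input remains

t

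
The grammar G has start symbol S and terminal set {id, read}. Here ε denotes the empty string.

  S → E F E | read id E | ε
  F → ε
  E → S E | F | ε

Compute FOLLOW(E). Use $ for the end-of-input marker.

{$, read}

FIRST(F): from F→ε we get {ε}. So FIRST(F) = {ε}.
FIRST(S): from S→E F E we get {ε, read}; from S→read id E we get {read}; from S→ε we get {ε}. So FIRST(S) = {ε, read}.
FIRST(E): from E→S E we get {ε, read}; from E→F we get {ε}; from E→ε we get {ε}. So FIRST(E) = {ε, read}.
FOLLOW(S) includes $ since S is the start symbol.
FOLLOW(S): in E→S E, S is followed by E with FIRST {ε, read}; in E→S E, the suffix after S is nullable, so FOLLOW(S) ⊇ FOLLOW(E) = {$, read}. Thus FOLLOW(S) = {$, read}.
FOLLOW(E): in S→E F E (occurrence 1), E is followed by F E with FIRST {ε, read}; in S→E F E (occurrence 1), the suffix after E is nullable, so FOLLOW(E) ⊇ FOLLOW(S) = {$, read}; in S→E F E (occurrence 2), the suffix after E is empty, so FOLLOW(E) ⊇ FOLLOW(S) = {$, read}; in S→read id E, the suffix after E is empty, so FOLLOW(E) ⊇ FOLLOW(S) = {$, read}; in E→S E, the suffix after E is empty (adds nothing new). Thus FOLLOW(E) = {$, read}.
FOLLOW(F): in S→E F E, F is followed by E with FIRST {ε, read}; in S→E F E, the suffix after F is nullable, so FOLLOW(F) ⊇ FOLLOW(S) = {$, read}; in E→F, the suffix after F is empty, so FOLLOW(F) ⊇ FOLLOW(E) = {$, read}. Thus FOLLOW(F) = {$, read}.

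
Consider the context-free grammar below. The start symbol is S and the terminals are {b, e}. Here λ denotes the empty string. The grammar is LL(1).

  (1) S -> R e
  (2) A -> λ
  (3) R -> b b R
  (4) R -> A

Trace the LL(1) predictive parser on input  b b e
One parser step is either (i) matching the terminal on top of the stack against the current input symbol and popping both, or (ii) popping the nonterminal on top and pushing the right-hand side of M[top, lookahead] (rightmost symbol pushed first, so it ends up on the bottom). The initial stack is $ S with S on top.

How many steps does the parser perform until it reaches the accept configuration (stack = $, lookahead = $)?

step 1: stack=$ S  input=b b e $  — expand S -> R e
step 2: stack=$ e R  input=b b e $  — expand R -> b b R
step 3: stack=$ e R b b  input=b b e $  — match b
step 4: stack=$ e R b  input=b e $  — match b
step 5: stack=$ e R  input=e $  — expand R -> A
step 6: stack=$ e A  input=e $  — expand A -> λ
step 7: stack=$ e  input=e $  — match e
Accept reached after 7 steps.

7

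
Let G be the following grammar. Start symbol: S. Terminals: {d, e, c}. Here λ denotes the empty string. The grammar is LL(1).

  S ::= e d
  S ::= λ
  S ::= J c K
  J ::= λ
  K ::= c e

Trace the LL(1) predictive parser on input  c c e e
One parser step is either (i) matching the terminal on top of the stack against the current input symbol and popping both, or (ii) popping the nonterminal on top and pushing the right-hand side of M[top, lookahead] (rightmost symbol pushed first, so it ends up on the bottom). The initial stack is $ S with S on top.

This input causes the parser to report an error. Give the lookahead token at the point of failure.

     Stack    Input      Action
  1  $ S      c c e e $  expand S ::= J c K
  2  $ K c J  c c e e $  expand J ::= λ
  3  $ K c    c c e e $  match c
  4  $ K      c e e $    expand K ::= c e
  5  $ e c    c e e $    match c
  6  $ e      e e $      match e
  7  $        e $        error: stack empty but input remains

e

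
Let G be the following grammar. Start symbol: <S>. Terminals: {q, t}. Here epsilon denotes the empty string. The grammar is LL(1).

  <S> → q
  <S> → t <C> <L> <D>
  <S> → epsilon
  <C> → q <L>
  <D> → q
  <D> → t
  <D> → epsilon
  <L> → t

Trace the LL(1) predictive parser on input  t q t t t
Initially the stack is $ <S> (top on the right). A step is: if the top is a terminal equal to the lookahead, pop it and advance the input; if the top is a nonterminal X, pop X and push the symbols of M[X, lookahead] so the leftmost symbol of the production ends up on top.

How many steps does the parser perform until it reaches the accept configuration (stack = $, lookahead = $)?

step 1: stack=$ <S>  input=t q t t t $  — expand <S> → t <C> <L> <D>
step 2: stack=$ <D> <L> <C> t  input=t q t t t $  — match t
step 3: stack=$ <D> <L> <C>  input=q t t t $  — expand <C> → q <L>
step 4: stack=$ <D> <L> <L> q  input=q t t t $  — match q
step 5: stack=$ <D> <L> <L>  input=t t t $  — expand <L> → t
step 6: stack=$ <D> <L> t  input=t t t $  — match t
step 7: stack=$ <D> <L>  input=t t $  — expand <L> → t
step 8: stack=$ <D> t  input=t t $  — match t
step 9: stack=$ <D>  input=t $  — expand <D> → t
step 10: stack=$ t  input=t $  — match t
Accept reached after 10 steps.

10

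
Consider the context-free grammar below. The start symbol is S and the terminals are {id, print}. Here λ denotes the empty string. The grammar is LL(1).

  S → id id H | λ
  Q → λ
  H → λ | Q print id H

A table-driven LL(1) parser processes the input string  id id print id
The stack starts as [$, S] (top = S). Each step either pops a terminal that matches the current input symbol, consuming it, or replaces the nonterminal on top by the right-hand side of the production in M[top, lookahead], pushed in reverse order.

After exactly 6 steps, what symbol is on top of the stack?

step 1: stack=$ S  input=id id print id $  — expand S → id id H
step 2: stack=$ H id id  input=id id print id $  — match id
step 3: stack=$ H id  input=id print id $  — match id
step 4: stack=$ H  input=print id $  — expand H → Q print id H
step 5: stack=$ H id print Q  input=print id $  — expand Q → λ
step 6: stack=$ H id print  input=print id $  — match print
Stack after step 6: $ H id (top = id).

id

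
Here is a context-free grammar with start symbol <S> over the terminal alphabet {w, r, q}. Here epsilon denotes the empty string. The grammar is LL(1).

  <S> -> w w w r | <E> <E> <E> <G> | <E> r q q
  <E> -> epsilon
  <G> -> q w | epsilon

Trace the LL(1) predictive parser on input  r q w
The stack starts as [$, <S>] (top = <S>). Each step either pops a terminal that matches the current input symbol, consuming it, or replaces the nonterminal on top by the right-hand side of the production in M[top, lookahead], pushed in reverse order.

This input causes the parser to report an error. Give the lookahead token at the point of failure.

step 1: stack=$ <S>  input=r q w $  — expand <S> -> <E> r q q
step 2: stack=$ q q r <E>  input=r q w $  — expand <E> -> epsilon
step 3: stack=$ q q r  input=r q w $  — match r
step 4: stack=$ q q  input=q w $  — match q
step 5: stack=$ q  input=w $  — error: top is terminal q but lookahead is w

w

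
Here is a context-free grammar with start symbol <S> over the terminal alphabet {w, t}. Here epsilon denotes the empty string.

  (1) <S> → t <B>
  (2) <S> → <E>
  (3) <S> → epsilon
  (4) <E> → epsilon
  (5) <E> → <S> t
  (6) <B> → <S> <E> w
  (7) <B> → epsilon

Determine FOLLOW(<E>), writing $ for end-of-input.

FIRST(<S>) = {epsilon, t}  (via <E>)
FIRST(<E>) = {epsilon, t}  (via <S> t)
FIRST(<B>) = {epsilon, t, w}  (via <S> <E> w)
FOLLOW(<S>) includes $ since <S> is the start symbol.
FOLLOW(<S>): in <E>→<S> t, <S> is followed by t with FIRST {t}; in <B>→<S> <E> w, <S> is followed by <E> w with FIRST {t, w}. Thus FOLLOW(<S>) = {$, t, w}.
FOLLOW(<E>): in <S>→<E>, the suffix after <E> is empty, so FOLLOW(<E>) ⊇ FOLLOW(<S>) = {$, t, w}; in <B>→<S> <E> w, <E> is followed by w with FIRST {w}. Thus FOLLOW(<E>) = {$, t, w}.
FOLLOW(<B>): in <S>→t <B>, the suffix after <B> is empty, so FOLLOW(<B>) ⊇ FOLLOW(<S>) = {$, t, w}. Thus FOLLOW(<B>) = {$, t, w}.

{$, t, w}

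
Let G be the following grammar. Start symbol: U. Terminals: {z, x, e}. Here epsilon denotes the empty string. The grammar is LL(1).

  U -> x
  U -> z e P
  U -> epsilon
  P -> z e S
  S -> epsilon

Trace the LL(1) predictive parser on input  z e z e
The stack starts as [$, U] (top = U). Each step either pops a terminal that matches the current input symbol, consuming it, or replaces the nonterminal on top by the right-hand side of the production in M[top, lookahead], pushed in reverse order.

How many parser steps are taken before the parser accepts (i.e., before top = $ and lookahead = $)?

step 1: stack=$ U  input=z e z e $  — expand U -> z e P
step 2: stack=$ P e z  input=z e z e $  — match z
step 3: stack=$ P e  input=e z e $  — match e
step 4: stack=$ P  input=z e $  — expand P -> z e S
step 5: stack=$ S e z  input=z e $  — match z
step 6: stack=$ S e  input=e $  — match e
step 7: stack=$ S  input=$  — expand S -> epsilon
Accept reached after 7 steps.

7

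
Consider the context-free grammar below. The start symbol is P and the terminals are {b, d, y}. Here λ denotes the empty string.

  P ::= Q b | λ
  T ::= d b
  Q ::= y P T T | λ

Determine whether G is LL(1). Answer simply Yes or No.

FIRST(P) = {λ, b, y}
FIRST(T) = {d}
FIRST(Q) = {λ, y}
FOLLOW(P) = {$, d}
FOLLOW(T) = {b, d}
FOLLOW(Q) = {b}
Each cell of M receives at most one production.

Yes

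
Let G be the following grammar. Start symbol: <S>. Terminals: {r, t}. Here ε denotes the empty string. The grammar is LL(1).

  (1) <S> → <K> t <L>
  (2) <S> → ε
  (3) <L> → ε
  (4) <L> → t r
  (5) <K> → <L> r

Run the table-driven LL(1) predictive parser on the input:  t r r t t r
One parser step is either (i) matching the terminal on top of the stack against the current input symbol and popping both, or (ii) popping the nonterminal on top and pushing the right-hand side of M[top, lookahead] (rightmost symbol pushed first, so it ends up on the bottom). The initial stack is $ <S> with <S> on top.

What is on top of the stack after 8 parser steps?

     Stack          Input          Action
  1  $ <S>          t r r t t r $  expand <S> → <K> t <L>
  2  $ <L> t <K>    t r r t t r $  expand <K> → <L> r
  3  $ <L> t r <L>  t r r t t r $  expand <L> → t r
  4  $ <L> t r r t  t r r t t r $  match t
  5  $ <L> t r r    r r t t r $    match r
  6  $ <L> t r      r t t r $      match r
  7  $ <L> t        t t r $        match t
  8  $ <L>          t r $          expand <L> → t r
Stack after step 8: $ r t (top = t).

t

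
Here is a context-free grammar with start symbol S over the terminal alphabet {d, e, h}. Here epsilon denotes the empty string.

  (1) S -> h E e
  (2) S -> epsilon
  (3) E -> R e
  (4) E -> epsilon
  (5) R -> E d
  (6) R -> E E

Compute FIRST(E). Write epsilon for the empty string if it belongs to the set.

FIRST(S) = {epsilon, h}
FIRST(E) = {epsilon, d, e}  (via R e)
FIRST(R) = {epsilon, d, e}  (via E d, E E)

{epsilon, d, e}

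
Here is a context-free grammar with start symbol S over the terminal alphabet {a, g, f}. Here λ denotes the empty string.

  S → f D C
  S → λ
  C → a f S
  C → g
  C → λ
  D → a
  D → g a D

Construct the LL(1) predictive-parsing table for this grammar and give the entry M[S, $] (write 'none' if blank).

FIRST(S) = {λ, f}
FIRST(C) = {λ, a, g}
FIRST(D) = {a, g}
FOLLOW(S) includes $ since S is the start symbol.
FOLLOW(S): in C→a f S, the suffix after S is empty, so FOLLOW(S) ⊇ FOLLOW(C) = {$}. Thus FOLLOW(S) = {$}.
FOLLOW(C): in S→f D C, the suffix after C is empty, so FOLLOW(C) ⊇ FOLLOW(S) = {$}. Thus FOLLOW(C) = {$}.
For S → f D C: FIRST(f D C) = {f}, so it goes in M[S, t] for t ∈ {f}.
For S → λ: FIRST(λ) = {λ}, so it goes in M[S, t] for t ∈ {}; since λ ∈ FIRST, also for every t ∈ FOLLOW(S) = {$}.

S → λ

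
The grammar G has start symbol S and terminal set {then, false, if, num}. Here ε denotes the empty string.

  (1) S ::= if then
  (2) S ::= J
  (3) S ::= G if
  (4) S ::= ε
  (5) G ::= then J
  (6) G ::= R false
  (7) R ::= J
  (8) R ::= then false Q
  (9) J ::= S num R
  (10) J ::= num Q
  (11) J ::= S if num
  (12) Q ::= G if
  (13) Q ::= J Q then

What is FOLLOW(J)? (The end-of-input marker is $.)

{$, false, if, num, then}

FIRST(S): from S::=if then we get {if}; from S::=J we get {if, num, then}; from S::=G if we get {if, num, then}; from S::=ε we get {ε}. So FIRST(S) = {ε, if, num, then}.
FIRST(J): from J::=S num R we get {if, num, then}; from J::=num Q we get {num}; from J::=S if num we get {if, num, then}. So FIRST(J) = {if, num, then}.
FIRST(R): from R::=J we get {if, num, then}; from R::=then false Q we get {then}. So FIRST(R) = {if, num, then}.
FIRST(G): from G::=then J we get {then}; from G::=R false we get {if, num, then}. So FIRST(G) = {if, num, then}.
FIRST(Q): from Q::=G if we get {if, num, then}; from Q::=J Q then we get {if, num, then}. So FIRST(Q) = {if, num, then}.
FOLLOW(S) includes $ since S is the start symbol.
FOLLOW(S): in J::=S num R, S is followed by num R with FIRST {num}; in J::=S if num, S is followed by if num with FIRST {if}. Thus FOLLOW(S) = {$, if, num}.
FOLLOW(G): in S::=G if, G is followed by if with FIRST {if}; in Q::=G if, G is followed by if with FIRST {if}. Thus FOLLOW(G) = {if}.
FOLLOW(R): in G::=R false, R is followed by false with FIRST {false}; in J::=S num R, the suffix after R is empty, so FOLLOW(R) ⊇ FOLLOW(J) = {$, false, if, num, then}. Thus FOLLOW(R) = {$, false, if, num, then}.
FOLLOW(J): in S::=J, the suffix after J is empty, so FOLLOW(J) ⊇ FOLLOW(S) = {$, if, num}; in G::=then J, the suffix after J is empty, so FOLLOW(J) ⊇ FOLLOW(G) = {if}; in R::=J, the suffix after J is empty, so FOLLOW(J) ⊇ FOLLOW(R) = {$, false, if, num, then}; in Q::=J Q then, J is followed by Q then with FIRST {if, num, then}. Thus FOLLOW(J) = {$, false, if, num, then}.
FOLLOW(Q): in R::=then false Q, the suffix after Q is empty, so FOLLOW(Q) ⊇ FOLLOW(R) = {$, false, if, num, then}; in J::=num Q, the suffix after Q is empty, so FOLLOW(Q) ⊇ FOLLOW(J) = {$, false, if, num, then}; in Q::=J Q then, Q is followed by then with FIRST {then}. Thus FOLLOW(Q) = {$, false, if, num, then}.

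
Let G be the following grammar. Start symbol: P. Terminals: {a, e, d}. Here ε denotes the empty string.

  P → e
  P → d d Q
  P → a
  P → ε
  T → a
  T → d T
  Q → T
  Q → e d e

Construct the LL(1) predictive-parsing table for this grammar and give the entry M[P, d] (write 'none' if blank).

FIRST(P): from P→e we get {e}; from P→d d Q we get {d}; from P→a we get {a}; from P→ε we get {ε}. So FIRST(P) = {ε, a, d, e}.
FIRST(T): from T→a we get {a}; from T→d T we get {d}. So FIRST(T) = {a, d}.
FIRST(Q): from Q→T we get {a, d}; from Q→e d e we get {e}. So FIRST(Q) = {a, d, e}.
FOLLOW(P) includes $ since P is the start symbol.
FOLLOW(P): P appears on no right-hand side. Thus FOLLOW(P) = {$}.
For P → e: FIRST(e) = {e}, so it goes in M[P, t] for t ∈ {e}.
For P → d d Q: FIRST(d d Q) = {d}, so it goes in M[P, t] for t ∈ {d}.
For P → a: FIRST(a) = {a}, so it goes in M[P, t] for t ∈ {a}.
For P → ε: FIRST(ε) = {ε}, so it goes in M[P, t] for t ∈ {}; since ε ∈ FIRST, also for every t ∈ FOLLOW(P) = {$}.

P → d d Q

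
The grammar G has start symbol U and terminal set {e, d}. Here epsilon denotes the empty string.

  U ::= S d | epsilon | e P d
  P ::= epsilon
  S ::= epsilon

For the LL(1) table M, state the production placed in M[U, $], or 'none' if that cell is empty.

FIRST(P): from P::=epsilon we get {epsilon}. So FIRST(P) = {epsilon}.
FIRST(S): from S::=epsilon we get {epsilon}. So FIRST(S) = {epsilon}.
FIRST(U): from U::=S d we get {d}; from U::=epsilon we get {epsilon}; from U::=e P d we get {e}. So FIRST(U) = {epsilon, d, e}.
FOLLOW(U) includes $ since U is the start symbol.
FOLLOW(U): U appears on no right-hand side. Thus FOLLOW(U) = {$}.
For U ::= S d: FIRST(S d) = {d}, so it goes in M[U, t] for t ∈ {d}.
For U ::= epsilon: FIRST(epsilon) = {epsilon}, so it goes in M[U, t] for t ∈ {}; since epsilon ∈ FIRST, also for every t ∈ FOLLOW(U) = {$}.
For U ::= e P d: FIRST(e P d) = {e}, so it goes in M[U, t] for t ∈ {e}.

U ::= epsilon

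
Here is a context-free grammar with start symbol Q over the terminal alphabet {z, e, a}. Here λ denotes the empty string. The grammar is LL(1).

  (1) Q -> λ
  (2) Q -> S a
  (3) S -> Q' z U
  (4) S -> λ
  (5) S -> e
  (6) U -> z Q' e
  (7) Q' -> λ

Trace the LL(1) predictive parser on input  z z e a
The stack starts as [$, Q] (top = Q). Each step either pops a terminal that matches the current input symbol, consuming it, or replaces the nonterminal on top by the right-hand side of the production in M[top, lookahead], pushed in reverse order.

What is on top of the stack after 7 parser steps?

e

step 1: stack=$ Q  input=z z e a $  — expand Q -> S a
step 2: stack=$ a S  input=z z e a $  — expand S -> Q' z U
step 3: stack=$ a U z Q'  input=z z e a $  — expand Q' -> λ
step 4: stack=$ a U z  input=z z e a $  — match z
step 5: stack=$ a U  input=z e a $  — expand U -> z Q' e
step 6: stack=$ a e Q' z  input=z e a $  — match z
step 7: stack=$ a e Q'  input=e a $  — expand Q' -> λ
Stack after step 7: $ a e (top = e).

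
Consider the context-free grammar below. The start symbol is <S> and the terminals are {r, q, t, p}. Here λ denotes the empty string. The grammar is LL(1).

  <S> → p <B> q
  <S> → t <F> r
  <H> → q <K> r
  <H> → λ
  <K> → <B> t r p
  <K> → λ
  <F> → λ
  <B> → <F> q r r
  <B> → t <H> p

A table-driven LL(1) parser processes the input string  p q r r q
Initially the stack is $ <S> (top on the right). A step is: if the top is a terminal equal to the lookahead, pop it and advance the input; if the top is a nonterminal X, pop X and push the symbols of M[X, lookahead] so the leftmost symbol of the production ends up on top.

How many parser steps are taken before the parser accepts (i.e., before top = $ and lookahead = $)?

step 1: stack=$ <S>  input=p q r r q $  — expand <S> → p <B> q
step 2: stack=$ q <B> p  input=p q r r q $  — match p
step 3: stack=$ q <B>  input=q r r q $  — expand <B> → <F> q r r
step 4: stack=$ q r r q <F>  input=q r r q $  — expand <F> → λ
step 5: stack=$ q r r q  input=q r r q $  — match q
step 6: stack=$ q r r  input=r r q $  — match r
step 7: stack=$ q r  input=r q $  — match r
step 8: stack=$ q  input=q $  — match q
Accept reached after 8 steps.

8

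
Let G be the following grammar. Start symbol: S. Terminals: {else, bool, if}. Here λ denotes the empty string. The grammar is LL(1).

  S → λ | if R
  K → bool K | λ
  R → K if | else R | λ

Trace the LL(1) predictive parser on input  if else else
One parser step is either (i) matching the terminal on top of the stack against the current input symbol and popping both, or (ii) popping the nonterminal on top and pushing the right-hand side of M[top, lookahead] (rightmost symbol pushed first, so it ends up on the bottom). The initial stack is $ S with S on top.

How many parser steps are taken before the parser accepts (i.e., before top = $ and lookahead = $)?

step 1: stack=$ S  input=if else else $  — expand S → if R
step 2: stack=$ R if  input=if else else $  — match if
step 3: stack=$ R  input=else else $  — expand R → else R
step 4: stack=$ R else  input=else else $  — match else
step 5: stack=$ R  input=else $  — expand R → else R
step 6: stack=$ R else  input=else $  — match else
step 7: stack=$ R  input=$  — expand R → λ
Accept reached after 7 steps.

7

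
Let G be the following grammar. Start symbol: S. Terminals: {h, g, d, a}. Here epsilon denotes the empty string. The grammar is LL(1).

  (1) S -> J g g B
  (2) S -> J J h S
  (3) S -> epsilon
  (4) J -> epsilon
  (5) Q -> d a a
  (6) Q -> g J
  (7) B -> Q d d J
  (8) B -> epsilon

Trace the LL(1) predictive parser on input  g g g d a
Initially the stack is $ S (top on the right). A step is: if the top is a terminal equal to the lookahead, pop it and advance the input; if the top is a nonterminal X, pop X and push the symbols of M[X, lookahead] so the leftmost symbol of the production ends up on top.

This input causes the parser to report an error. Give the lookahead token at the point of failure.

      Stack        Input        Action
   1  $ S          g g g d a $  expand S -> J g g B
   2  $ B g g J    g g g d a $  expand J -> epsilon
   3  $ B g g      g g g d a $  match g
   4  $ B g        g g d a $    match g
   5  $ B          g d a $      expand B -> Q d d J
   6  $ J d d Q    g d a $      expand Q -> g J
   7  $ J d d J g  g d a $      match g
   8  $ J d d J    d a $        expand J -> epsilon
   9  $ J d d      d a $        match d
  10  $ J d        a $          error: top is terminal d but lookahead is a

a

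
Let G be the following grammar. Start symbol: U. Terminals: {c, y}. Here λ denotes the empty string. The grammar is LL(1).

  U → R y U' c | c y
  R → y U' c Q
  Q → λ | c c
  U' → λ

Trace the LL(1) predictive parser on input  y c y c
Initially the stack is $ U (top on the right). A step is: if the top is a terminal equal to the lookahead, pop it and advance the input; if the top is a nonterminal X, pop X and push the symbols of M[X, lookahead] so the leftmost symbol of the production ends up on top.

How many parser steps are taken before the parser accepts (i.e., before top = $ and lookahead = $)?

9

     Stack              Input      Action
  1  $ U                y c y c $  expand U → R y U' c
  2  $ c U' y R         y c y c $  expand R → y U' c Q
  3  $ c U' y Q c U' y  y c y c $  match y
  4  $ c U' y Q c U'    c y c $    expand U' → λ
  5  $ c U' y Q c       c y c $    match c
  6  $ c U' y Q         y c $      expand Q → λ
  7  $ c U' y           y c $      match y
  8  $ c U'             c $        expand U' → λ
  9  $ c                c $        match c
Accept reached after 9 steps.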